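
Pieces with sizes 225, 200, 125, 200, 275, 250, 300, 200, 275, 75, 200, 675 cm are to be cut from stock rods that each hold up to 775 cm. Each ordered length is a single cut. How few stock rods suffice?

Total = 675 + 300 + 275 + 275 + 250 + 225 + 200 + 200 + 200 + 200 + 125 + 75 = 3000 cm.
Lower bound: ⌈3000/775⌉ = 4 stock rods.
A packing using 4 stock rods:
  stock rod 1: 675 + 75 = 750
  stock rod 2: 300 + 275 + 200 = 775
  stock rod 3: 275 + 250 + 225 = 750
  stock rod 4: 200 + 200 + 200 + 125 = 725
This matches the lower bound, so 4 is optimal.

4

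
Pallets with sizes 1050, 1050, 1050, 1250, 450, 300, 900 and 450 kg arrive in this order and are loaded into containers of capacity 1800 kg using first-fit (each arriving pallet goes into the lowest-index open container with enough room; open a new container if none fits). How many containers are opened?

5

  1050 → container 1 (new)  [load 1050/1800]
  1050 → container 2 (new)  [load 1050/1800]
  1050 → container 3 (new)  [load 1050/1800]
  1250 → container 4 (new)  [load 1250/1800]
  450 → container 1  [load 1500/1800]
  300 → container 1  [load 1800/1800]
  900 → container 5 (new)  [load 900/1800]
  450 → container 2  [load 1500/1800]
5 containers opened.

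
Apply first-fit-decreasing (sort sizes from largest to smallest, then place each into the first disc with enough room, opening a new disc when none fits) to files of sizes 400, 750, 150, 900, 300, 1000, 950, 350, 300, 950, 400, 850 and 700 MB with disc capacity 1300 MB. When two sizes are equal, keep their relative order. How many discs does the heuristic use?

Sorted descending: 1000, 950, 950, 900, 850, 750, 700, 400, 400, 350, 300, 300, 150.
  1000 → disc 1 (new)  [load 1000/1300]
  950 → disc 2 (new)  [load 950/1300]
  950 → disc 3 (new)  [load 950/1300]
  900 → disc 4 (new)  [load 900/1300]
  850 → disc 5 (new)  [load 850/1300]
  750 → disc 6 (new)  [load 750/1300]
  700 → disc 7 (new)  [load 700/1300]
  400 → disc 4  [load 1300/1300]
  400 → disc 5  [load 1250/1300]
  350 → disc 2  [load 1300/1300]
  300 → disc 1  [load 1300/1300]
  300 → disc 3  [load 1250/1300]
  150 → disc 6  [load 900/1300]
7 discs opened.

7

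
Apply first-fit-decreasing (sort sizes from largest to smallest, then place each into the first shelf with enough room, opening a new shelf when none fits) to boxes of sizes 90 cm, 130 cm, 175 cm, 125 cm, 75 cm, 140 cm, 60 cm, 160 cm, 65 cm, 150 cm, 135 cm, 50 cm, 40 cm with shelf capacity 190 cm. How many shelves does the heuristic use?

Sorted descending: 175, 160, 150, 140, 135, 130, 125, 90, 75, 65, 60, 50, 40.
  175 → shelf 1 (new)  [load 175/190]
  160 → shelf 2 (new)  [load 160/190]
  150 → shelf 3 (new)  [load 150/190]
  140 → shelf 4 (new)  [load 140/190]
  135 → shelf 5 (new)  [load 135/190]
  130 → shelf 6 (new)  [load 130/190]
  125 → shelf 7 (new)  [load 125/190]
  90 → shelf 8 (new)  [load 90/190]
  75 → shelf 8  [load 165/190]
  65 → shelf 7  [load 190/190]
  60 → shelf 6  [load 190/190]
  50 → shelf 4  [load 190/190]
  40 → shelf 3  [load 190/190]
8 shelves opened.

8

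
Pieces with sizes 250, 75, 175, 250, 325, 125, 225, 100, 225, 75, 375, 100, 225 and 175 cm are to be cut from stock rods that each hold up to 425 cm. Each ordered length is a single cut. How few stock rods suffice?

7

Total = 375 + 325 + 250 + 250 + 225 + 225 + 225 + 175 + 175 + 125 + 100 + 100 + 75 + 75 = 2700 cm.
Lower bound: ⌈2700/425⌉ = 7 stock rods.
A packing using 7 stock rods:
  stock rod 1: 375 = 375
  stock rod 2: 325 + 100 = 425
  stock rod 3: 250 + 175 = 425
  stock rod 4: 250 + 175 = 425
  stock rod 5: 225 + 125 + 75 = 425
  stock rod 6: 225 + 100 + 75 = 400
  stock rod 7: 225 = 225
This matches the lower bound, so 7 is optimal.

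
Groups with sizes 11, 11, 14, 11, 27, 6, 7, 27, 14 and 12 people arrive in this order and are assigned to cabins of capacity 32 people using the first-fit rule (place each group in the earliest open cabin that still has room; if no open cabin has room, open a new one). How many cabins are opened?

  11 → cabin 1 (new)  [load 11/32]
  11 → cabin 1  [load 22/32]
  14 → cabin 2 (new)  [load 14/32]
  11 → cabin 2  [load 25/32]
  27 → cabin 3 (new)  [load 27/32]
  6 → cabin 1  [load 28/32]
  7 → cabin 2  [load 32/32]
  27 → cabin 4 (new)  [load 27/32]
  14 → cabin 5 (new)  [load 14/32]
  12 → cabin 5  [load 26/32]
5 cabins opened.

5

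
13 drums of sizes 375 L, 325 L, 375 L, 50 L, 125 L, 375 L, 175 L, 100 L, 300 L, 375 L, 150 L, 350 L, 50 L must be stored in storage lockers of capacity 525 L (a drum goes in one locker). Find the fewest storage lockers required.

7

Total = 375 + 375 + 375 + 375 + 350 + 325 + 300 + 175 + 150 + 125 + 100 + 50 + 50 = 3125 L.
Lower bound: ⌈3125/525⌉ = 6 storage lockers.
Also, 7 drums each exceed 525/2 L, and no two of those can share a locker, so at least 7 storage lockers are needed.
A packing using 7 storage lockers:
  locker 1: 375 + 150 = 525
  locker 2: 375 + 125 = 500
  locker 3: 375 + 100 + 50 = 525
  locker 4: 375 + 50 = 425
  locker 5: 350 + 175 = 525
  locker 6: 325 = 325
  locker 7: 300 = 300
This matches the lower bound, so 7 is optimal.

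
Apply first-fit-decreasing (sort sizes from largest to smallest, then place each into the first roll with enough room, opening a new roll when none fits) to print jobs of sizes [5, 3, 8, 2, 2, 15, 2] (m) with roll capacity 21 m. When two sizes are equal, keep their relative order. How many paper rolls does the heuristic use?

2

Sorted descending: 15, 8, 5, 3, 2, 2, 2.
  15 → roll 1 (new)  [load 15/21]
  8 → roll 2 (new)  [load 8/21]
  5 → roll 1  [load 20/21]
  3 → roll 2  [load 11/21]
  2 → roll 2  [load 13/21]
  2 → roll 2  [load 15/21]
  2 → roll 2  [load 17/21]
2 paper rolls opened.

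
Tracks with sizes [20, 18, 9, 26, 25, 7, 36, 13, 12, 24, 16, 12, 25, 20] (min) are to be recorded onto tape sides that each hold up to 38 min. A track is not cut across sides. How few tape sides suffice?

Total = 36 + 26 + 25 + 25 + 24 + 20 + 20 + 18 + 16 + 13 + 12 + 12 + 9 + 7 = 263 min.
Lower bound: ⌈263/38⌉ = 7 tape sides.
A packing using 8 tape sides:
  side 1: 36 = 36
  side 2: 26 + 12 = 38
  side 3: 25 + 13 = 38
  side 4: 25 + 12 = 37
  side 5: 24 + 9 = 33
  side 6: 20 + 18 = 38
  side 7: 20 + 16 = 36
  side 8: 7 = 7
No arrangement into 7 tape sides stays within capacity, so 8 is optimal.

8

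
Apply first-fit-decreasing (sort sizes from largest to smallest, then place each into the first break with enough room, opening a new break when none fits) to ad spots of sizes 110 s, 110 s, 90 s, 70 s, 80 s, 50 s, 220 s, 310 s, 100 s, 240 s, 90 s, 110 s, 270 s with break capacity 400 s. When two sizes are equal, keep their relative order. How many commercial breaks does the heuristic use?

Sorted descending: 310, 270, 240, 220, 110, 110, 110, 100, 90, 90, 80, 70, 50.
  310 → break 1 (new)  [load 310/400]
  270 → break 2 (new)  [load 270/400]
  240 → break 3 (new)  [load 240/400]
  220 → break 4 (new)  [load 220/400]
  110 → break 2  [load 380/400]
  110 → break 3  [load 350/400]
  110 → break 4  [load 330/400]
  100 → break 5 (new)  [load 100/400]
  90 → break 1  [load 400/400]
  90 → break 5  [load 190/400]
  80 → break 5  [load 270/400]
  70 → break 4  [load 400/400]
  50 → break 3  [load 400/400]
5 commercial breaks opened.

5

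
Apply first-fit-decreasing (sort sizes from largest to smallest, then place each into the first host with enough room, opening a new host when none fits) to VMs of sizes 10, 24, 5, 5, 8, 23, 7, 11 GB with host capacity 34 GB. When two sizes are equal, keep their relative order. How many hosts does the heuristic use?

3

Sorted descending: 24, 23, 11, 10, 8, 7, 5, 5.
  24 → host 1 (new)  [load 24/34]
  23 → host 2 (new)  [load 23/34]
  11 → host 2  [load 34/34]
  10 → host 1  [load 34/34]
  8 → host 3 (new)  [load 8/34]
  7 → host 3  [load 15/34]
  5 → host 3  [load 20/34]
  5 → host 3  [load 25/34]
3 hosts opened.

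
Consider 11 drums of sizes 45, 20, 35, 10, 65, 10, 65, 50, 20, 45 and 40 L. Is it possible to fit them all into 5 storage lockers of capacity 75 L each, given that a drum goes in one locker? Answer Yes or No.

Total = 405 L; ⌈405/75⌉ = 6.
At least 6 storage lockers are required, but only 5 are allowed.

No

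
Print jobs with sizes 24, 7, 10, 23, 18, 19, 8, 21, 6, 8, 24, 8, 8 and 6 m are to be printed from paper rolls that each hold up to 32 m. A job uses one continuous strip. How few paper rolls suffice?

Total = 24 + 24 + 23 + 21 + 19 + 18 + 10 + 8 + 8 + 8 + 8 + 7 + 6 + 6 = 190 m.
Lower bound: ⌈190/32⌉ = 6 paper rolls.
A packing using 6 paper rolls:
  roll 1: 24 + 8 = 32
  roll 2: 24 + 8 = 32
  roll 3: 23 + 8 = 31
  roll 4: 21 + 10 = 31
  roll 5: 19 + 7 + 6 = 32
  roll 6: 18 + 8 + 6 = 32
This matches the lower bound, so 6 is optimal.

6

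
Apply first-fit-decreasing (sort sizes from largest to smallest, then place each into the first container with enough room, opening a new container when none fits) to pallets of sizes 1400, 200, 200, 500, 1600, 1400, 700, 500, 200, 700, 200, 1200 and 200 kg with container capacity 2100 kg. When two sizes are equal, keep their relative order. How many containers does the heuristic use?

5

Sorted descending: 1600, 1400, 1400, 1200, 700, 700, 500, 500, 200, 200, 200, 200, 200.
  1600 → container 1 (new)  [load 1600/2100]
  1400 → container 2 (new)  [load 1400/2100]
  1400 → container 3 (new)  [load 1400/2100]
  1200 → container 4 (new)  [load 1200/2100]
  700 → container 2  [load 2100/2100]
  700 → container 3  [load 2100/2100]
  500 → container 1  [load 2100/2100]
  500 → container 4  [load 1700/2100]
  200 → container 4  [load 1900/2100]
  200 → container 4  [load 2100/2100]
  200 → container 5 (new)  [load 200/2100]
  200 → container 5  [load 400/2100]
  200 → container 5  [load 600/2100]
5 containers opened.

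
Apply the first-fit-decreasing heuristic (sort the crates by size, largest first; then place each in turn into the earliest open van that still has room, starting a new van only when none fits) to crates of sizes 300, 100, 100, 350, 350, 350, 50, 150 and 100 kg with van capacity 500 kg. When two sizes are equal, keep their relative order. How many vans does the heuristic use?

4

Sorted descending: 350, 350, 350, 300, 150, 100, 100, 100, 50.
  350 → van 1 (new)  [load 350/500]
  350 → van 2 (new)  [load 350/500]
  350 → van 3 (new)  [load 350/500]
  300 → van 4 (new)  [load 300/500]
  150 → van 1  [load 500/500]
  100 → van 2  [load 450/500]
  100 → van 3  [load 450/500]
  100 → van 4  [load 400/500]
  50 → van 2  [load 500/500]
4 vans opened.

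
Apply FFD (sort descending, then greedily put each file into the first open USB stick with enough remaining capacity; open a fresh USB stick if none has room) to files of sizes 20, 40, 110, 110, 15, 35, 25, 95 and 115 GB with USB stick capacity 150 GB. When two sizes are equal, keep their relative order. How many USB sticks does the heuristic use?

Sorted descending: 115, 110, 110, 95, 40, 35, 25, 20, 15.
  115 → USB stick 1 (new)  [load 115/150]
  110 → USB stick 2 (new)  [load 110/150]
  110 → USB stick 3 (new)  [load 110/150]
  95 → USB stick 4 (new)  [load 95/150]
  40 → USB stick 2  [load 150/150]
  35 → USB stick 1  [load 150/150]
  25 → USB stick 3  [load 135/150]
  20 → USB stick 4  [load 115/150]
  15 → USB stick 3  [load 150/150]
4 USB sticks opened.

4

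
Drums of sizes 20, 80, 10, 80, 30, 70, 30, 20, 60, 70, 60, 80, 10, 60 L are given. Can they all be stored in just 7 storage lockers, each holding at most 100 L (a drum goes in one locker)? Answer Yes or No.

Total = 680 L; ⌈680/100⌉ = 7.
8 drums each exceed half the capacity and cannot share a locker, forcing at least 8 storage lockers.
At least 8 storage lockers are required, but only 7 are allowed.

No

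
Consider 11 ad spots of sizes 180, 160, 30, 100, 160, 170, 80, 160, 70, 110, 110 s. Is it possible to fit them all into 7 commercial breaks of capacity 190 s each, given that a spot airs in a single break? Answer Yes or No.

No

Total = 1330 s; ⌈1330/190⌉ = 7.
8 ad spots each exceed half the capacity and cannot share a break, forcing at least 8 commercial breaks.
At least 8 commercial breaks are required, but only 7 are allowed.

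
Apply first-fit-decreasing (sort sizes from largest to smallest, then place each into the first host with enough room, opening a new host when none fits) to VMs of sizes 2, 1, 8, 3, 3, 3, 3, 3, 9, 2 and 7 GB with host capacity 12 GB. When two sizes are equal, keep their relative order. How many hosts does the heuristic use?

Sorted descending: 9, 8, 7, 3, 3, 3, 3, 3, 2, 2, 1.
  9 → host 1 (new)  [load 9/12]
  8 → host 2 (new)  [load 8/12]
  7 → host 3 (new)  [load 7/12]
  3 → host 1  [load 12/12]
  3 → host 2  [load 11/12]
  3 → host 3  [load 10/12]
  3 → host 4 (new)  [load 3/12]
  3 → host 4  [load 6/12]
  2 → host 3  [load 12/12]
  2 → host 4  [load 8/12]
  1 → host 2  [load 12/12]
4 hosts opened.

4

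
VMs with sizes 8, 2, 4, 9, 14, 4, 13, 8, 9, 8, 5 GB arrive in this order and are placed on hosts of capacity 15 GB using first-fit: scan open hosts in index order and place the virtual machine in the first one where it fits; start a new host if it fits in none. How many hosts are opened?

7

  8 → host 1 (new)  [load 8/15]
  2 → host 1  [load 10/15]
  4 → host 1  [load 14/15]
  9 → host 2 (new)  [load 9/15]
  14 → host 3 (new)  [load 14/15]
  4 → host 2  [load 13/15]
  13 → host 4 (new)  [load 13/15]
  8 → host 5 (new)  [load 8/15]
  9 → host 6 (new)  [load 9/15]
  8 → host 7 (new)  [load 8/15]
  5 → host 5  [load 13/15]
7 hosts opened.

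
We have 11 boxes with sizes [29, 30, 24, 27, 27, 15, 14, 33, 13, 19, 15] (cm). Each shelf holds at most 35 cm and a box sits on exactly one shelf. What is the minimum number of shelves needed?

Total = 33 + 30 + 29 + 27 + 27 + 24 + 19 + 15 + 15 + 14 + 13 = 246 cm.
Lower bound: ⌈246/35⌉ = 8 shelves.
A packing using 9 shelves:
  shelf 1: 33 = 33
  shelf 2: 30 = 30
  shelf 3: 29 = 29
  shelf 4: 27 = 27
  shelf 5: 27 = 27
  shelf 6: 24 = 24
  shelf 7: 19 + 15 = 34
  shelf 8: 15 + 14 = 29
  shelf 9: 13 = 13
No arrangement into 8 shelves stays within capacity, so 9 is optimal.

9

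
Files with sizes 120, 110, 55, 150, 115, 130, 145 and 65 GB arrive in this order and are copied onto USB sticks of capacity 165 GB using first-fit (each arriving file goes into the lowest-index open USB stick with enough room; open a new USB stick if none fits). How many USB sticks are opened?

  120 → USB stick 1 (new)  [load 120/165]
  110 → USB stick 2 (new)  [load 110/165]
  55 → USB stick 2  [load 165/165]
  150 → USB stick 3 (new)  [load 150/165]
  115 → USB stick 4 (new)  [load 115/165]
  130 → USB stick 5 (new)  [load 130/165]
  145 → USB stick 6 (new)  [load 145/165]
  65 → USB stick 7 (new)  [load 65/165]
7 USB sticks opened.

7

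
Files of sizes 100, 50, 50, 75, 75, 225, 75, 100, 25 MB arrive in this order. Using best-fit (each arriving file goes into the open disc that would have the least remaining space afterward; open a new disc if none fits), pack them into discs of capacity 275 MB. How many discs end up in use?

  100 → disc 1 (new)  [load 100/275]
  50 → disc 1  [load 150/275]
  50 → disc 1  [load 200/275]
  75 → disc 1  [load 275/275]
  75 → disc 2 (new)  [load 75/275]
  225 → disc 3 (new)  [load 225/275]
  75 → disc 2  [load 150/275]
  100 → disc 2  [load 250/275]
  25 → disc 2  [load 275/275]
3 discs opened.

3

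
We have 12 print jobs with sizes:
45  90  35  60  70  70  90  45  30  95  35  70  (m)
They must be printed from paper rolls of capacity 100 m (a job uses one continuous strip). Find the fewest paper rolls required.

9

Total = 95 + 90 + 90 + 70 + 70 + 70 + 60 + 45 + 45 + 35 + 35 + 30 = 735 m.
Lower bound: ⌈735/100⌉ = 8 paper rolls.
A packing using 9 paper rolls:
  roll 1: 95 = 95
  roll 2: 90 = 90
  roll 3: 90 = 90
  roll 4: 70 + 30 = 100
  roll 5: 70 = 70
  roll 6: 70 = 70
  roll 7: 60 + 35 = 95
  roll 8: 45 + 45 = 90
  roll 9: 35 = 35
No arrangement into 8 paper rolls stays within capacity, so 9 is optimal.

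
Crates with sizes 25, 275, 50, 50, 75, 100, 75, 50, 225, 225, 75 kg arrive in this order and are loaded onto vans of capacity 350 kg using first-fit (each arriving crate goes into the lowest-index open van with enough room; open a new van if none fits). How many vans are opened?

  25 → van 1 (new)  [load 25/350]
  275 → van 1  [load 300/350]
  50 → van 1  [load 350/350]
  50 → van 2 (new)  [load 50/350]
  75 → van 2  [load 125/350]
  100 → van 2  [load 225/350]
  75 → van 2  [load 300/350]
  50 → van 2  [load 350/350]
  225 → van 3 (new)  [load 225/350]
  225 → van 4 (new)  [load 225/350]
  75 → van 3  [load 300/350]
4 vans opened.

4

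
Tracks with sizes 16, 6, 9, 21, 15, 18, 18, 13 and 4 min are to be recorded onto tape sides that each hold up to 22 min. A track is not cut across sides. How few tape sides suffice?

6

Total = 21 + 18 + 18 + 16 + 15 + 13 + 9 + 6 + 4 = 120 min.
Lower bound: ⌈120/22⌉ = 6 tape sides.
A packing using 6 tape sides:
  side 1: 21 = 21
  side 2: 18 + 4 = 22
  side 3: 18 = 18
  side 4: 16 + 6 = 22
  side 5: 15 = 15
  side 6: 13 + 9 = 22
This matches the lower bound, so 6 is optimal.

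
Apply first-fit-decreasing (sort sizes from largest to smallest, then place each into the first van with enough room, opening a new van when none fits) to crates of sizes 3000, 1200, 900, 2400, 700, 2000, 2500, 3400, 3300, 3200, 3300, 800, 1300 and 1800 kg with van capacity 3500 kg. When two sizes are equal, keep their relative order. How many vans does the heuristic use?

Sorted descending: 3400, 3300, 3300, 3200, 3000, 2500, 2400, 2000, 1800, 1300, 1200, 900, 800, 700.
  3400 → van 1 (new)  [load 3400/3500]
  3300 → van 2 (new)  [load 3300/3500]
  3300 → van 3 (new)  [load 3300/3500]
  3200 → van 4 (new)  [load 3200/3500]
  3000 → van 5 (new)  [load 3000/3500]
  2500 → van 6 (new)  [load 2500/3500]
  2400 → van 7 (new)  [load 2400/3500]
  2000 → van 8 (new)  [load 2000/3500]
  1800 → van 9 (new)  [load 1800/3500]
  1300 → van 8  [load 3300/3500]
  1200 → van 9  [load 3000/3500]
  900 → van 6  [load 3400/3500]
  800 → van 7  [load 3200/3500]
  700 → van 10 (new)  [load 700/3500]
10 vans opened.

10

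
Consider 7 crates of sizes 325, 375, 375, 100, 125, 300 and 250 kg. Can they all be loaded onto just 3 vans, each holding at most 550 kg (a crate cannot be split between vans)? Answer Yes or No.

Total = 1850 kg; ⌈1850/550⌉ = 4.
At least 4 vans are required, but only 3 are allowed.

No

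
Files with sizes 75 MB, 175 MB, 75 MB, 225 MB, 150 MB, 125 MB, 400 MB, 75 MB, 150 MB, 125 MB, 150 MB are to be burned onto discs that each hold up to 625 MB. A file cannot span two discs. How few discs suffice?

Total = 400 + 225 + 175 + 150 + 150 + 150 + 125 + 125 + 75 + 75 + 75 = 1725 MB.
Lower bound: ⌈1725/625⌉ = 3 discs.
A packing using 3 discs:
  disc 1: 400 + 225 = 625
  disc 2: 175 + 150 + 150 + 150 = 625
  disc 3: 125 + 125 + 75 + 75 + 75 = 475
This matches the lower bound, so 3 is optimal.

3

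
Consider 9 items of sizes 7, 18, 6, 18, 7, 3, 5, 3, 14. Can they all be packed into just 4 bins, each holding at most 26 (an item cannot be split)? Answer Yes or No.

Yes

A valid assignment using 4 bins:
  bin 1: 18 + 7 = 25
  bin 2: 18 + 7 = 25
  bin 3: 14 + 6 + 5 = 25
  bin 4: 3 + 3 = 6
Every load is within 26, so 4 bins suffice.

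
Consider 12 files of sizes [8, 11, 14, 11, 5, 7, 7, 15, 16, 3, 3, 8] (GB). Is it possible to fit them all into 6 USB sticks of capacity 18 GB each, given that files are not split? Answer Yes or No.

No

Total = 108 GB; ⌈108/18⌉ = 6.
The bound of 6 does not rule out 6, but exhaustive search shows no assignment into 6 USB sticks of capacity 18 GB exists — the minimum is 7.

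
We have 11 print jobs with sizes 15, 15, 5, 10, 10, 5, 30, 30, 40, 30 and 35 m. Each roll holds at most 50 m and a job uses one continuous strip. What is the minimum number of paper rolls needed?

Total = 40 + 35 + 30 + 30 + 30 + 15 + 15 + 10 + 10 + 5 + 5 = 225 m.
Lower bound: ⌈225/50⌉ = 5 paper rolls.
A packing using 5 paper rolls:
  roll 1: 40 + 10 = 50
  roll 2: 35 + 15 = 50
  roll 3: 30 + 15 + 5 = 50
  roll 4: 30 + 10 + 5 = 45
  roll 5: 30 = 30
This matches the lower bound, so 5 is optimal.

5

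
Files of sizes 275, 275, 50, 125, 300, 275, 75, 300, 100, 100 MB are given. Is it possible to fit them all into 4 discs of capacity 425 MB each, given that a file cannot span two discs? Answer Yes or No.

Total = 1875 MB; ⌈1875/425⌉ = 5.
At least 5 discs are required, but only 4 are allowed.

No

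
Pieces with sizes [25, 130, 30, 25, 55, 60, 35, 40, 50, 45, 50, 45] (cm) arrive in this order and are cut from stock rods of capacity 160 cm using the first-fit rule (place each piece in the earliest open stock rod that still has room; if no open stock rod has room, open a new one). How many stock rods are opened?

4

  25 → stock rod 1 (new)  [load 25/160]
  130 → stock rod 1  [load 155/160]
  30 → stock rod 2 (new)  [load 30/160]
  25 → stock rod 2  [load 55/160]
  55 → stock rod 2  [load 110/160]
  60 → stock rod 3 (new)  [load 60/160]
  35 → stock rod 2  [load 145/160]
  40 → stock rod 3  [load 100/160]
  50 → stock rod 3  [load 150/160]
  45 → stock rod 4 (new)  [load 45/160]
  50 → stock rod 4  [load 95/160]
  45 → stock rod 4  [load 140/160]
4 stock rods opened.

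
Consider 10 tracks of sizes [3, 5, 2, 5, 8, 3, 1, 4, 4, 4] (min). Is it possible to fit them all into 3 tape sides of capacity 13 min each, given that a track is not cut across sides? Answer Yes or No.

A valid assignment using 3 tape sides:
  side 1: 8 + 5 = 13
  side 2: 5 + 4 + 4 = 13
  side 3: 4 + 3 + 3 + 2 + 1 = 13
Every load is within 13 min, so 3 tape sides suffice.

Yes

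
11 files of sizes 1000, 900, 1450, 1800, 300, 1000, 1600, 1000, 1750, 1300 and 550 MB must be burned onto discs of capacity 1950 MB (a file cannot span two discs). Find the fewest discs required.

Total = 1800 + 1750 + 1600 + 1450 + 1300 + 1000 + 1000 + 1000 + 900 + 550 + 300 = 12650 MB.
Lower bound: ⌈12650/1950⌉ = 7 discs.
Also, 8 files each exceed 975 MB, and no two of those can share a disc, so at least 8 discs are needed.
A packing using 8 discs:
  disc 1: 1800 = 1800
  disc 2: 1750 = 1750
  disc 3: 1600 + 300 = 1900
  disc 4: 1450 = 1450
  disc 5: 1300 + 550 = 1850
  disc 6: 1000 + 900 = 1900
  disc 7: 1000 = 1000
  disc 8: 1000 = 1000
This matches the lower bound, so 8 is optimal.

8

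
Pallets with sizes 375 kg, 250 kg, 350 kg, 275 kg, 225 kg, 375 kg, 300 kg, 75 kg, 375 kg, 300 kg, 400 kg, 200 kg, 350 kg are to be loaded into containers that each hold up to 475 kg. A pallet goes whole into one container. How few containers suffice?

Total = 400 + 375 + 375 + 375 + 350 + 350 + 300 + 300 + 275 + 250 + 225 + 200 + 75 = 3850 kg.
Lower bound: ⌈3850/475⌉ = 9 containers.
Also, 10 pallets each exceed 475/2 kg, and no two of those can share a container, so at least 10 containers are needed.
A packing using 10 containers:
  container 1: 400 + 75 = 475
  container 2: 375 = 375
  container 3: 375 = 375
  container 4: 375 = 375
  container 5: 350 = 350
  container 6: 350 = 350
  container 7: 300 = 300
  container 8: 300 = 300
  container 9: 275 + 200 = 475
  container 10: 250 + 225 = 475
This matches the lower bound, so 10 is optimal.

10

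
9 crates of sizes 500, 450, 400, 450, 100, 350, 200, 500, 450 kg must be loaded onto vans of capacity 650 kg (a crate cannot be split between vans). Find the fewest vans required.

7

Total = 500 + 500 + 450 + 450 + 450 + 400 + 350 + 200 + 100 = 3400 kg.
Lower bound: ⌈3400/650⌉ = 6 vans.
Also, 7 crates each exceed 325 kg, and no two of those can share a van, so at least 7 vans are needed.
A packing using 7 vans:
  van 1: 500 + 100 = 600
  van 2: 500 = 500
  van 3: 450 + 200 = 650
  van 4: 450 = 450
  van 5: 450 = 450
  van 6: 400 = 400
  van 7: 350 = 350
This matches the lower bound, so 7 is optimal.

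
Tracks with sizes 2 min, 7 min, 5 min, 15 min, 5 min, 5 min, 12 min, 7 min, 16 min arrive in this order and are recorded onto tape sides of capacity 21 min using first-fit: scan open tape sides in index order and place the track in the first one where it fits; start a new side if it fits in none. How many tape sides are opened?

  2 → side 1 (new)  [load 2/21]
  7 → side 1  [load 9/21]
  5 → side 1  [load 14/21]
  15 → side 2 (new)  [load 15/21]
  5 → side 1  [load 19/21]
  5 → side 2  [load 20/21]
  12 → side 3 (new)  [load 12/21]
  7 → side 3  [load 19/21]
  16 → side 4 (new)  [load 16/21]
4 tape sides opened.

4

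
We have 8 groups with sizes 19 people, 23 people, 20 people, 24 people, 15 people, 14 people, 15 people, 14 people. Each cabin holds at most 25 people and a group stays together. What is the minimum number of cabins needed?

Total = 24 + 23 + 20 + 19 + 15 + 15 + 14 + 14 = 144 people.
Lower bound: ⌈144/25⌉ = 6 cabins.
Also, 8 groups each exceed 25/2 people, and no two of those can share a cabin, so at least 8 cabins are needed.
A packing using 8 cabins:
  cabin 1: 24 = 24
  cabin 2: 23 = 23
  cabin 3: 20 = 20
  cabin 4: 19 = 19
  cabin 5: 15 = 15
  cabin 6: 15 = 15
  cabin 7: 14 = 14
  cabin 8: 14 = 14
This matches the lower bound, so 8 is optimal.

8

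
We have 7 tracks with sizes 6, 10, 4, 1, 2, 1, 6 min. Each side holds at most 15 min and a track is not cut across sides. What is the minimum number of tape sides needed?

2

Total = 10 + 6 + 6 + 4 + 2 + 1 + 1 = 30 min.
Lower bound: ⌈30/15⌉ = 2 tape sides.
A packing using 2 tape sides:
  side 1: 10 + 4 + 1 = 15
  side 2: 6 + 6 + 2 + 1 = 15
This matches the lower bound, so 2 is optimal.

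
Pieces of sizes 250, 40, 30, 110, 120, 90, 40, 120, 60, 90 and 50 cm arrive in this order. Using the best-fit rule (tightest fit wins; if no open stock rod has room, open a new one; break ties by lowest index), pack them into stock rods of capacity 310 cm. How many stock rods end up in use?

4

  250 → stock rod 1 (new)  [load 250/310]
  40 → stock rod 1  [load 290/310]
  30 → stock rod 2 (new)  [load 30/310]
  110 → stock rod 2  [load 140/310]
  120 → stock rod 2  [load 260/310]
  90 → stock rod 3 (new)  [load 90/310]
  40 → stock rod 2  [load 300/310]
  120 → stock rod 3  [load 210/310]
  60 → stock rod 3  [load 270/310]
  90 → stock rod 4 (new)  [load 90/310]
  50 → stock rod 4  [load 140/310]
4 stock rods opened.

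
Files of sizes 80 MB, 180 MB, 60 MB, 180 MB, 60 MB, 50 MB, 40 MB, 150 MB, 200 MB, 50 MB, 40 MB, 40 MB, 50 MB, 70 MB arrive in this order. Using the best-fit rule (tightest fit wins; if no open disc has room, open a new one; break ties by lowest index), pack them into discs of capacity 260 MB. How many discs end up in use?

  80 → disc 1 (new)  [load 80/260]
  180 → disc 1  [load 260/260]
  60 → disc 2 (new)  [load 60/260]
  180 → disc 2  [load 240/260]
  60 → disc 3 (new)  [load 60/260]
  50 → disc 3  [load 110/260]
  40 → disc 3  [load 150/260]
  150 → disc 4 (new)  [load 150/260]
  200 → disc 5 (new)  [load 200/260]
  50 → disc 5  [load 250/260]
  40 → disc 3  [load 190/260]
  40 → disc 3  [load 230/260]
  50 → disc 4  [load 200/260]
  70 → disc 6 (new)  [load 70/260]
6 discs opened.

6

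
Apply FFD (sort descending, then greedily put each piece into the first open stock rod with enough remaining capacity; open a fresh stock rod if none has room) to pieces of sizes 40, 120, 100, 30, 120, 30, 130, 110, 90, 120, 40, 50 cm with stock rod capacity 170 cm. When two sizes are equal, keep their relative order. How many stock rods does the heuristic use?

Sorted descending: 130, 120, 120, 120, 110, 100, 90, 50, 40, 40, 30, 30.
  130 → stock rod 1 (new)  [load 130/170]
  120 → stock rod 2 (new)  [load 120/170]
  120 → stock rod 3 (new)  [load 120/170]
  120 → stock rod 4 (new)  [load 120/170]
  110 → stock rod 5 (new)  [load 110/170]
  100 → stock rod 6 (new)  [load 100/170]
  90 → stock rod 7 (new)  [load 90/170]
  50 → stock rod 2  [load 170/170]
  40 → stock rod 1  [load 170/170]
  40 → stock rod 3  [load 160/170]
  30 → stock rod 4  [load 150/170]
  30 → stock rod 5  [load 140/170]
7 stock rods opened.

7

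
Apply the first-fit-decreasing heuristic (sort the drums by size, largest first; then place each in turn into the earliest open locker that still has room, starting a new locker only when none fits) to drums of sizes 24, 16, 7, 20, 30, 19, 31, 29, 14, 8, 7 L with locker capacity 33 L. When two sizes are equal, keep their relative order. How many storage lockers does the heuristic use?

Sorted descending: 31, 30, 29, 24, 20, 19, 16, 14, 8, 7, 7.
  31 → locker 1 (new)  [load 31/33]
  30 → locker 2 (new)  [load 30/33]
  29 → locker 3 (new)  [load 29/33]
  24 → locker 4 (new)  [load 24/33]
  20 → locker 5 (new)  [load 20/33]
  19 → locker 6 (new)  [load 19/33]
  16 → locker 7 (new)  [load 16/33]
  14 → locker 6  [load 33/33]
  8 → locker 4  [load 32/33]
  7 → locker 5  [load 27/33]
  7 → locker 7  [load 23/33]
7 storage lockers opened.

7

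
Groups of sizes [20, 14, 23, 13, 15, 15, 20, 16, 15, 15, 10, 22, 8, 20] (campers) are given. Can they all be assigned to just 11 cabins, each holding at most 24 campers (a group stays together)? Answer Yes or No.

No

Total = 226 campers; ⌈226/24⌉ = 10.
12 groups each exceed half the capacity and cannot share a cabin, forcing at least 12 cabins.
At least 12 cabins are required, but only 11 are allowed.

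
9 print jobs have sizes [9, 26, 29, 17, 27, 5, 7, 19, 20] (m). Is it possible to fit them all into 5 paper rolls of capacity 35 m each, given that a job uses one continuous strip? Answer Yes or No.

Total = 159 m; ⌈159/35⌉ = 5.
The bound of 5 does not rule out 5, but exhaustive search shows no assignment into 5 paper rolls of capacity 35 m exists — the minimum is 6.

No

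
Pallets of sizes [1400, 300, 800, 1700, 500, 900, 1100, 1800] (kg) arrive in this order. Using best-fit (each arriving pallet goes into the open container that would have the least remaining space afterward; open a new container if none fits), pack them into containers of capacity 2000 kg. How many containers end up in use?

5

  1400 → container 1 (new)  [load 1400/2000]
  300 → container 1  [load 1700/2000]
  800 → container 2 (new)  [load 800/2000]
  1700 → container 3 (new)  [load 1700/2000]
  500 → container 2  [load 1300/2000]
  900 → container 4 (new)  [load 900/2000]
  1100 → container 4  [load 2000/2000]
  1800 → container 5 (new)  [load 1800/2000]
5 containers opened.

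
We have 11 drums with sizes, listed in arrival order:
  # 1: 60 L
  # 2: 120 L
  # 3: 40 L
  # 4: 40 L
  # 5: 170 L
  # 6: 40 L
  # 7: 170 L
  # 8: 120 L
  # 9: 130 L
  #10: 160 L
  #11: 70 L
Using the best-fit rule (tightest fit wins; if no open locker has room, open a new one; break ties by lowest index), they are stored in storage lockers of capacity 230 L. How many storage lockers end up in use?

6

  60 → locker 1 (new)  [load 60/230]
  120 → locker 1  [load 180/230]
  40 → locker 1  [load 220/230]
  40 → locker 2 (new)  [load 40/230]
  170 → locker 2  [load 210/230]
  40 → locker 3 (new)  [load 40/230]
  170 → locker 3  [load 210/230]
  120 → locker 4 (new)  [load 120/230]
  130 → locker 5 (new)  [load 130/230]
  160 → locker 6 (new)  [load 160/230]
  70 → locker 6  [load 230/230]
6 storage lockers opened.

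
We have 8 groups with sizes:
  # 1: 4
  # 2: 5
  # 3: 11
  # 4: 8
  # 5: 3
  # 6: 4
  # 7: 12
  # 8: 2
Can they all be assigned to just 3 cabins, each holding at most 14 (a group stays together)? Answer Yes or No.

No

Total = 49; ⌈49/14⌉ = 4.
At least 4 cabins are required, but only 3 are allowed.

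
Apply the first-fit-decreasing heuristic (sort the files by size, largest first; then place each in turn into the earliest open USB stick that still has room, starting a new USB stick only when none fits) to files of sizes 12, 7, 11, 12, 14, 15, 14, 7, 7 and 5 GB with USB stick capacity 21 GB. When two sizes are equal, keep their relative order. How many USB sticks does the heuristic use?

Sorted descending: 15, 14, 14, 12, 12, 11, 7, 7, 7, 5.
  15 → USB stick 1 (new)  [load 15/21]
  14 → USB stick 2 (new)  [load 14/21]
  14 → USB stick 3 (new)  [load 14/21]
  12 → USB stick 4 (new)  [load 12/21]
  12 → USB stick 5 (new)  [load 12/21]
  11 → USB stick 6 (new)  [load 11/21]
  7 → USB stick 2  [load 21/21]
  7 → USB stick 3  [load 21/21]
  7 → USB stick 4  [load 19/21]
  5 → USB stick 1  [load 20/21]
6 USB sticks opened.

6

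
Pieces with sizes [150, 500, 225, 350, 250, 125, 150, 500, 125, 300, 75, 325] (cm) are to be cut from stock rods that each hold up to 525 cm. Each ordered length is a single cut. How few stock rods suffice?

6

Total = 500 + 500 + 350 + 325 + 300 + 250 + 225 + 150 + 150 + 125 + 125 + 75 = 3075 cm.
Lower bound: ⌈3075/525⌉ = 6 stock rods.
A packing using 6 stock rods:
  stock rod 1: 500 = 500
  stock rod 2: 500 = 500
  stock rod 3: 350 + 150 = 500
  stock rod 4: 325 + 125 + 75 = 525
  stock rod 5: 300 + 225 = 525
  stock rod 6: 250 + 150 + 125 = 525
This matches the lower bound, so 6 is optimal.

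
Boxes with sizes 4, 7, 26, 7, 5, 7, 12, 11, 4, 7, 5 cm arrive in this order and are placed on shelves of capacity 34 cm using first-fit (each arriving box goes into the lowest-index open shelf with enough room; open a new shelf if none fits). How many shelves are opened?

3

  4 → shelf 1 (new)  [load 4/34]
  7 → shelf 1  [load 11/34]
  26 → shelf 2 (new)  [load 26/34]
  7 → shelf 1  [load 18/34]
  5 → shelf 1  [load 23/34]
  7 → shelf 1  [load 30/34]
  12 → shelf 3 (new)  [load 12/34]
  11 → shelf 3  [load 23/34]
  4 → shelf 1  [load 34/34]
  7 → shelf 2  [load 33/34]
  5 → shelf 3  [load 28/34]
3 shelves opened.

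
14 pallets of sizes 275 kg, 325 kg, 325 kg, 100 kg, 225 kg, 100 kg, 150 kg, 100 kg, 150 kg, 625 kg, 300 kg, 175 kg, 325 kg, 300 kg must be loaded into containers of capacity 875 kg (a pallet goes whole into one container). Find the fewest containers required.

4

Total = 625 + 325 + 325 + 325 + 300 + 300 + 275 + 225 + 175 + 150 + 150 + 100 + 100 + 100 = 3475 kg.
Lower bound: ⌈3475/875⌉ = 4 containers.
A packing using 4 containers:
  container 1: 625 + 150 + 100 = 875
  container 2: 325 + 325 + 225 = 875
  container 3: 325 + 300 + 150 + 100 = 875
  container 4: 300 + 275 + 175 + 100 = 850
This matches the lower bound, so 4 is optimal.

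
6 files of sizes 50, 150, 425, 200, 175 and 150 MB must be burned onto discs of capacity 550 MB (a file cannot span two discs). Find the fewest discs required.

Total = 425 + 200 + 175 + 150 + 150 + 50 = 1150 MB.
Lower bound: ⌈1150/550⌉ = 3 discs.
A packing using 3 discs:
  disc 1: 425 + 50 = 475
  disc 2: 200 + 175 + 150 = 525
  disc 3: 150 = 150
This matches the lower bound, so 3 is optimal.

3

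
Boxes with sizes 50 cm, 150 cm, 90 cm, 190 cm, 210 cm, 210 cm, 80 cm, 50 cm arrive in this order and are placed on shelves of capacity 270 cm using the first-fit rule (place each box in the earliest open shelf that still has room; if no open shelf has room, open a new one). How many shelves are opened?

  50 → shelf 1 (new)  [load 50/270]
  150 → shelf 1  [load 200/270]
  90 → shelf 2 (new)  [load 90/270]
  190 → shelf 3 (new)  [load 190/270]
  210 → shelf 4 (new)  [load 210/270]
  210 → shelf 5 (new)  [load 210/270]
  80 → shelf 2  [load 170/270]
  50 → shelf 1  [load 250/270]
5 shelves opened.

5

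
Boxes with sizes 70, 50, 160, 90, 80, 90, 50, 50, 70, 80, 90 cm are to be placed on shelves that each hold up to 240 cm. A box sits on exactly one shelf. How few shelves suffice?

4

Total = 160 + 90 + 90 + 90 + 80 + 80 + 70 + 70 + 50 + 50 + 50 = 880 cm.
Lower bound: ⌈880/240⌉ = 4 shelves.
A packing using 4 shelves:
  shelf 1: 160 + 80 = 240
  shelf 2: 90 + 90 + 50 = 230
  shelf 3: 90 + 80 + 70 = 240
  shelf 4: 70 + 50 + 50 = 170
This matches the lower bound, so 4 is optimal.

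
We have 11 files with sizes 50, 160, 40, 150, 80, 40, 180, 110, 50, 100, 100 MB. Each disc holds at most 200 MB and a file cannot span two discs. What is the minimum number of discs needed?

Total = 180 + 160 + 150 + 110 + 100 + 100 + 80 + 50 + 50 + 40 + 40 = 1060 MB.
Lower bound: ⌈1060/200⌉ = 6 discs.
A packing using 6 discs:
  disc 1: 180 = 180
  disc 2: 160 + 40 = 200
  disc 3: 150 + 50 = 200
  disc 4: 110 + 80 = 190
  disc 5: 100 + 100 = 200
  disc 6: 50 + 40 = 90
This matches the lower bound, so 6 is optimal.

6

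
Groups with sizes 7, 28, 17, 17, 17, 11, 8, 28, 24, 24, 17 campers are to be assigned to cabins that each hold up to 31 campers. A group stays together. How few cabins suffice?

Total = 28 + 28 + 24 + 24 + 17 + 17 + 17 + 17 + 11 + 8 + 7 = 198 campers.
Lower bound: ⌈198/31⌉ = 7 cabins.
Also, 8 groups each exceed 31/2 campers, and no two of those can share a cabin, so at least 8 cabins are needed.
A packing using 8 cabins:
  cabin 1: 28 = 28
  cabin 2: 28 = 28
  cabin 3: 24 + 7 = 31
  cabin 4: 24 = 24
  cabin 5: 17 + 11 = 28
  cabin 6: 17 + 8 = 25
  cabin 7: 17 = 17
  cabin 8: 17 = 17
This matches the lower bound, so 8 is optimal.

8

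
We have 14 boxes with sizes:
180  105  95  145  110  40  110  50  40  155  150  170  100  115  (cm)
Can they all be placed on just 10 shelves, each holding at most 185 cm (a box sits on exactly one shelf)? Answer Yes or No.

No

Total = 1565 cm; ⌈1565/185⌉ = 9.
11 boxes each exceed half the capacity and cannot share a shelf, forcing at least 11 shelves.
At least 11 shelves are required, but only 10 are allowed.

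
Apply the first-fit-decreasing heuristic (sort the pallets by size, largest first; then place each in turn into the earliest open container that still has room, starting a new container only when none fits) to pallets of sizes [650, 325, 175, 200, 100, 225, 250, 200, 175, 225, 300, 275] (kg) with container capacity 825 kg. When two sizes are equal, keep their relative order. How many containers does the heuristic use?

4

Sorted descending: 650, 325, 300, 275, 250, 225, 225, 200, 200, 175, 175, 100.
  650 → container 1 (new)  [load 650/825]
  325 → container 2 (new)  [load 325/825]
  300 → container 2  [load 625/825]
  275 → container 3 (new)  [load 275/825]
  250 → container 3  [load 525/825]
  225 → container 3  [load 750/825]
  225 → container 4 (new)  [load 225/825]
  200 → container 2  [load 825/825]
  200 → container 4  [load 425/825]
  175 → container 1  [load 825/825]
  175 → container 4  [load 600/825]
  100 → container 4  [load 700/825]
4 containers opened.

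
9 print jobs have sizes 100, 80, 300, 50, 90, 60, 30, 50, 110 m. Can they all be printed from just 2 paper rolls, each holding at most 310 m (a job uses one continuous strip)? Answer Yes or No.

No

Total = 870 m; ⌈870/310⌉ = 3.
At least 3 paper rolls are required, but only 2 are allowed.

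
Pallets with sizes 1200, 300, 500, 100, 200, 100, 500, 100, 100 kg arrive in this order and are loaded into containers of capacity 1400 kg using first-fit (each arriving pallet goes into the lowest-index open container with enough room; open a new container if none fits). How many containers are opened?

  1200 → container 1 (new)  [load 1200/1400]
  300 → container 2 (new)  [load 300/1400]
  500 → container 2  [load 800/1400]
  100 → container 1  [load 1300/1400]
  200 → container 2  [load 1000/1400]
  100 → container 1  [load 1400/1400]
  500 → container 3 (new)  [load 500/1400]
  100 → container 2  [load 1100/1400]
  100 → container 2  [load 1200/1400]
3 containers opened.

3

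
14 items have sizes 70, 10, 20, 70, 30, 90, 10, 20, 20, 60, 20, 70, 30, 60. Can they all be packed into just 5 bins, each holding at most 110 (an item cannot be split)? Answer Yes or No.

Total = 580; ⌈580/110⌉ = 6.
At least 6 bins are required, but only 5 are allowed.

No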